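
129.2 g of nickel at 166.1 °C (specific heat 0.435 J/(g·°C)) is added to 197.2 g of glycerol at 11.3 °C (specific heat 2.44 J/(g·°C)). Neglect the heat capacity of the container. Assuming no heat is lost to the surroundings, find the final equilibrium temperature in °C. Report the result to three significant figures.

Heat lost by nickel = heat gained by glycerol.
(129.2)(0.435)(166.1 − T) = (197.2)(2.44)(T − 11.3)
56.202 (166.1 − T) = 481.168 (T − 11.3)
9335.2 − 56.202 T = 481.168 T − 5437.2
14772.4 = 537.370 T
T = 27.49 °C

T_f = 27.5 °C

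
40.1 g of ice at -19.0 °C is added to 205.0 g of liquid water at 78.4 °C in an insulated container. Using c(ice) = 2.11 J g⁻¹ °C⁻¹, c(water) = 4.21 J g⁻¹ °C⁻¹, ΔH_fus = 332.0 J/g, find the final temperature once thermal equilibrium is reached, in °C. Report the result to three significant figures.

Heat to bring ice to 0 °C and melt it: q₁ = 40.1×2.11×19.0 + 40.1×332.0 = 14921 J
Heat the water can supply cooling to 0 °C: 205.0×4.21×78.4 = 67663.1 J > q₁, so all ice melts.
Energy balance: 205.0×4.21×(78.4 − T) = 14921 + 40.1×4.21×(T − 0)
863.05(78.4 − T) = 14921 + 168.821 T
67663.1 − 14921 = 1031.871 T
T = 52742.1 / 1031.871 = 51.11 °C

T_f = 51.1 °C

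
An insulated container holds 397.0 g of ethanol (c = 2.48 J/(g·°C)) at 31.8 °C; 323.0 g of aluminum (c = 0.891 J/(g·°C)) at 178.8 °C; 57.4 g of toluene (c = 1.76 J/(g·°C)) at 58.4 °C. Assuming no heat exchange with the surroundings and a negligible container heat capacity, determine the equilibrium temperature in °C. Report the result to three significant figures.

Σ mᵢcᵢ(T − Tᵢ) = 0  ⇒  T = Σ mᵢcᵢTᵢ / Σ mᵢcᵢ
Σ mᵢcᵢ = 397.0×2.48 + 323.0×0.891 + 57.4×1.76 = 1373.377
Σ mᵢcᵢTᵢ = 984.56×31.8 + 287.793×178.8 + 101.024×58.4 = 88666
T = 88666 / 1373.377 = 64.56 °C

T_f = 64.6 °C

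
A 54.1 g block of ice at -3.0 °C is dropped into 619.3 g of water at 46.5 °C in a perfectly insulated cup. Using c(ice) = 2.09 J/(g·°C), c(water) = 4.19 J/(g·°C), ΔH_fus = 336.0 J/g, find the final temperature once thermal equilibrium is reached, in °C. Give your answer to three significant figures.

T_f = 36.2 °C

Heat to bring ice to 0 °C and melt it: q₁ = 54.1×2.09×3.0 + 54.1×336.0 = 18517 J
Heat the water can supply cooling to 0 °C: 619.3×4.19×46.5 = 120661 J > q₁, so all ice melts.
Energy balance: 619.3×4.19×(46.5 − T) = 18517 + 54.1×4.19×(T − 0)
2594.867(46.5 − T) = 18517 + 226.679 T
120661 − 18517 = 2821.546 T
T = 102144 / 2821.546 = 36.20 °C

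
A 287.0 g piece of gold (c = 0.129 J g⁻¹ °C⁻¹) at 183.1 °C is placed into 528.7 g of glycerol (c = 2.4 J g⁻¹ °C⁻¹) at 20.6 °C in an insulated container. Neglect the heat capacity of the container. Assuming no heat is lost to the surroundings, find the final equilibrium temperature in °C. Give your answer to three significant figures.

T_f = 25.2 °C

Heat lost by gold = heat gained by glycerol.
(287.0)(0.129)(183.1 − T) = (528.7)(2.4)(T − 20.6)
37.023 (183.1 − T) = 1268.88 (T − 20.6)
6778.9 − 37.023 T = 1268.88 T − 26139
32917.9 = 1305.903 T
T = 25.21 °C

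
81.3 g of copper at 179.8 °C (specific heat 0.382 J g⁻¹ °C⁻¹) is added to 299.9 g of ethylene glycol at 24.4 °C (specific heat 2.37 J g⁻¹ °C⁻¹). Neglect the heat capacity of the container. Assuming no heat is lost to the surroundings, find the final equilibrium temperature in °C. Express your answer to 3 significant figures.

Heat lost by copper = heat gained by ethylene glycol.
(81.3)(0.382)(179.8 − T) = (299.9)(2.37)(T − 24.4)
31.0566 (179.8 − T) = 710.763 (T − 24.4)
5584.0 − 31.0566 T = 710.763 T − 17343
22927.0 = 741.8196 T
T = 30.91 °C

T_f = 30.9 °C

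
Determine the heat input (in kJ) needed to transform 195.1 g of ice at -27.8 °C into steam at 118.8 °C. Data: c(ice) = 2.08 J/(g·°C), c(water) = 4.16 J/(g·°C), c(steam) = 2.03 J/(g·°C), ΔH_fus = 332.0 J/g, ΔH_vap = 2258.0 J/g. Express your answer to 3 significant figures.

q = 605 kJ

q1 (heat ice -27.8→0.0 °C): 195.1 × 2.08 × 27.8 = 11281 J
q2 (melt at 0 °C): 195.1 × 332.0 = 64773 J
q3 (heat water 0.0→100.0 °C): 195.1 × 4.16 × 100.0 = 81162 J
q4 (vaporize at 100 °C): 195.1 × 2258.0 = 440536 J
q5 (heat steam 100.0→118.8 °C): 195.1 × 2.03 × 18.8 = 7446 J
Total: 11281 + 64773 + 81162 + 440536 + 7446 = 605198 J = 605 kJ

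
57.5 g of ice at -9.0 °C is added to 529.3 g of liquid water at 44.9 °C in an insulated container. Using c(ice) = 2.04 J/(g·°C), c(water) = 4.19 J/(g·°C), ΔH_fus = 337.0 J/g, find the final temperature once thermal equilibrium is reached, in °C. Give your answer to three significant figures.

Heat to bring ice to 0 °C and melt it: q₁ = 57.5×2.04×9.0 + 57.5×337.0 = 20433 J
Heat the water can supply cooling to 0 °C: 529.3×4.19×44.9 = 99577.7 J > q₁, so all ice melts.
Energy balance: 529.3×4.19×(44.9 − T) = 20433 + 57.5×4.19×(T − 0)
2217.767(44.9 − T) = 20433 + 240.925 T
99577.7 − 20433 = 2458.692 T
T = 79144.7 / 2458.692 = 32.19 °C

T_f = 32.2 °C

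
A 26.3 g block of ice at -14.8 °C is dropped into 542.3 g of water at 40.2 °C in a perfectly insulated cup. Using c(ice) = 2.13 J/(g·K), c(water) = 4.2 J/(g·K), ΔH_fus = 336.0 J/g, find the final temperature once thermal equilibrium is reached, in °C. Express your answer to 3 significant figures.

T_f = 34.3 °C

Heat to bring ice to 0 °C and melt it: q₁ = 26.3×2.13×14.8 + 26.3×336.0 = 9665.9 J
Heat the water can supply cooling to 0 °C: 542.3×4.2×40.2 = 91561.9 J > q₁, so all ice melts.
Energy balance: 542.3×4.2×(40.2 − T) = 9665.9 + 26.3×4.2×(T − 0)
2277.66(40.2 − T) = 9665.9 + 110.46 T
91561.9 − 9665.9 = 2388.12 T
T = 81896.0 / 2388.12 = 34.29 °C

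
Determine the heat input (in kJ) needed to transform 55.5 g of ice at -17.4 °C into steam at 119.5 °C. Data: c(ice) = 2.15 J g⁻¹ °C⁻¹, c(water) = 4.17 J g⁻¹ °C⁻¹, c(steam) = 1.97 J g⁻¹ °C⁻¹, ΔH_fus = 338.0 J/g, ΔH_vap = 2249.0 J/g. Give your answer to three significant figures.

q = 171 kJ

q1 (heat ice -17.4→0.0 °C): 55.5 × 2.15 × 17.4 = 2076 J
q2 (melt at 0 °C): 55.5 × 338.0 = 18759 J
q3 (heat water 0.0→100.0 °C): 55.5 × 4.17 × 100.0 = 23144 J
q4 (vaporize at 100 °C): 55.5 × 2249.0 = 124820 J
q5 (heat steam 100.0→119.5 °C): 55.5 × 1.97 × 19.5 = 2132 J
Total: 2076 + 18759 + 23144 + 124820 + 2132 = 170931 J = 171 kJ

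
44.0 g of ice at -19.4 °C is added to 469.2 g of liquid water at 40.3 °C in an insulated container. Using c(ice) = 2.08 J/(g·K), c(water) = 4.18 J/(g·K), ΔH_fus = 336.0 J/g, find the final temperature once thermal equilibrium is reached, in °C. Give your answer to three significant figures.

T_f = 29.1 °C

Heat to bring ice to 0 °C and melt it: q₁ = 44.0×2.08×19.4 + 44.0×336.0 = 16559 J
Heat the water can supply cooling to 0 °C: 469.2×4.18×40.3 = 79038.6 J > q₁, so all ice melts.
Energy balance: 469.2×4.18×(40.3 − T) = 16559 + 44.0×4.18×(T − 0)
1961.256(40.3 − T) = 16559 + 183.92 T
79038.6 − 16559 = 2145.176 T
T = 62479.6 / 2145.176 = 29.13 °C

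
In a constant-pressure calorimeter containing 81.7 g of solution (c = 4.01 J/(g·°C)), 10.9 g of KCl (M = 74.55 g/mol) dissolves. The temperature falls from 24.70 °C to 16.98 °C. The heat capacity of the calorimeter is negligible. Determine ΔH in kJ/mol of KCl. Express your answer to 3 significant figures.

|ΔT| = |16.98 − 24.70| = 7.72 °C
|q_surr| = (81.7 × 4.01) × 7.72 = 327.617 × 7.72 = 2529 J
n(KCl) = 10.9 / 74.55 = 0.1462 mol
Temperature fell, so q_rxn = +|q_surr| = 2.529 kJ
ΔH = q_rxn / n = 17.30 kJ/mol

ΔH = 17.3 kJ/mol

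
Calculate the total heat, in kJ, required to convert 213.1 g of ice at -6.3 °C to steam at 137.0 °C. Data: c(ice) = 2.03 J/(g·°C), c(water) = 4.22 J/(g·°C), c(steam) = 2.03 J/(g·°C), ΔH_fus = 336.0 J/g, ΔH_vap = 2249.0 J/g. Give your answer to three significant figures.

q1 (heat ice -6.3→0.0 °C): 213.1 × 2.03 × 6.3 = 2725 J
q2 (melt at 0 °C): 213.1 × 336.0 = 71602 J
q3 (heat water 0.0→100.0 °C): 213.1 × 4.22 × 100.0 = 89928 J
q4 (vaporize at 100 °C): 213.1 × 2249.0 = 479262 J
q5 (heat steam 100.0→137.0 °C): 213.1 × 2.03 × 37.0 = 16006 J
Total: 2725 + 71602 + 89928 + 479262 + 16006 = 659523 J = 660 kJ

q = 660 kJ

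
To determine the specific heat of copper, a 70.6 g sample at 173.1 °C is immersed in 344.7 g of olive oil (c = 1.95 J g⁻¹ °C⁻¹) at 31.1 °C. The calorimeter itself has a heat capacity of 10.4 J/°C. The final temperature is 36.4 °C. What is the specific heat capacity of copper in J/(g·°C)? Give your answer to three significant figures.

q_gained = (344.7 × 1.95 + 10.4) × (36.4 − 31.1) = 3618 J
q_lost = 70.6 × c × (173.1 − 36.4) = 9651.02 c
Set equal: c = 3618 / 9651.02 = 0.375 J/(g·°C)

c = 0.375 J/(g·°C)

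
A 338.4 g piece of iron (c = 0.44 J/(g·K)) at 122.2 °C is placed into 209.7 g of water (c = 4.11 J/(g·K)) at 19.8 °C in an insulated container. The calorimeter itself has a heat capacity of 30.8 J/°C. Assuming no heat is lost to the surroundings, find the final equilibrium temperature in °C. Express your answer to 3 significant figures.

Heat lost by iron = heat gained by water + calorimeter.
(338.4)(0.44)(122.2 − T) = [(209.7)(4.11) + 30.8](T − 19.8)
148.896 (122.2 − T) = 892.667 (T − 19.8)
18195 − 148.896 T = 892.667 T − 17675
35870 = 1041.563 T
T = 34.44 °C

T_f = 34.4 °C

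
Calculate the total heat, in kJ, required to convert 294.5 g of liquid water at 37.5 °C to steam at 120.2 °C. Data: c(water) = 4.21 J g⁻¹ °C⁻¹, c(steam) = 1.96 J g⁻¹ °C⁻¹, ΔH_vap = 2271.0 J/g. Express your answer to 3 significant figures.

q = 758 kJ

q1 (heat water 37.5→100.0 °C): 294.5 × 4.21 × 62.5 = 77490 J
q2 (vaporize at 100 °C): 294.5 × 2271.0 = 668810 J
q3 (heat steam 100.0→120.2 °C): 294.5 × 1.96 × 20.2 = 11660 J
Total: 77490 + 668810 + 11660 = 757960 J = 758 kJ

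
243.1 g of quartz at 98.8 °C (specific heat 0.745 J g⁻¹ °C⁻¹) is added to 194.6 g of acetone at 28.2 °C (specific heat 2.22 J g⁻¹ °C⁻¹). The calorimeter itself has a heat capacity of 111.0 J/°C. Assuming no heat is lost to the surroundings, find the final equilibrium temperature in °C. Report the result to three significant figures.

T_f = 45.9 °C

Heat lost by quartz = heat gained by acetone + calorimeter.
(243.1)(0.745)(98.8 − T) = [(194.6)(2.22) + 111.0](T − 28.2)
181.1095 (98.8 − T) = 543.012 (T − 28.2)
17894 − 181.1095 T = 543.012 T − 15313
33207 = 724.1215 T
T = 45.86 °C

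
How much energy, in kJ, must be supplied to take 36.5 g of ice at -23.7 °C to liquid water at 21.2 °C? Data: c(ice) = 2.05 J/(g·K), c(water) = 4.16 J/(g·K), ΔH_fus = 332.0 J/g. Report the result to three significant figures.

q = 17.1 kJ

q1 (heat ice -23.7→0.0 °C): 36.5 × 2.05 × 23.7 = 1773 J
q2 (melt at 0 °C): 36.5 × 332.0 = 12118 J
q3 (heat water 0.0→21.2 °C): 36.5 × 4.16 × 21.2 = 3219 J
Total: 1773 + 12118 + 3219 = 17110 J = 17.1 kJ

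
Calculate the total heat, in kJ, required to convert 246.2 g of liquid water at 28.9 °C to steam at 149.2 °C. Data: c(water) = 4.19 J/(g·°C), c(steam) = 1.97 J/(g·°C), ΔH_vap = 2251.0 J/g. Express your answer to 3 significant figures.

q1 (heat water 28.9→100.0 °C): 246.2 × 4.19 × 71.1 = 73345 J
q2 (vaporize at 100 °C): 246.2 × 2251.0 = 554196 J
q3 (heat steam 100.0→149.2 °C): 246.2 × 1.97 × 49.2 = 23863 J
Total: 73345 + 554196 + 23863 = 651404 J = 651 kJ

q = 651 kJ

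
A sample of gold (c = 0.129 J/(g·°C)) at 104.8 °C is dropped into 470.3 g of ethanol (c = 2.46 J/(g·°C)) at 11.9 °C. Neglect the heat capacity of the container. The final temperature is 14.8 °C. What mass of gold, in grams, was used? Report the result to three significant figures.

q_gained = (470.3 × 2.46) × (14.8 − 11.9) = 3355 J
q_lost = m × 0.129 × (104.8 − 14.8) = 11.61 m
m = 3355 / 11.61 = 289 g

m = 289 g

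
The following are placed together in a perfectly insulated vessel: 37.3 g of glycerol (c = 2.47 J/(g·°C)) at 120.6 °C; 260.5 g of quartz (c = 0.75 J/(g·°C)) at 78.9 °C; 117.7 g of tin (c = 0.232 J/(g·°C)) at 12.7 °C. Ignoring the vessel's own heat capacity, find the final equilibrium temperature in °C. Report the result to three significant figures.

T_f = 85.4 °C

Σ mᵢcᵢ(T − Tᵢ) = 0  ⇒  T = Σ mᵢcᵢTᵢ / Σ mᵢcᵢ
Σ mᵢcᵢ = 37.3×2.47 + 260.5×0.75 + 117.7×0.232 = 314.8124
Σ mᵢcᵢTᵢ = 92.131×120.6 + 195.375×78.9 + 27.3064×12.7 = 26873
T = 26873 / 314.8124 = 85.36 °C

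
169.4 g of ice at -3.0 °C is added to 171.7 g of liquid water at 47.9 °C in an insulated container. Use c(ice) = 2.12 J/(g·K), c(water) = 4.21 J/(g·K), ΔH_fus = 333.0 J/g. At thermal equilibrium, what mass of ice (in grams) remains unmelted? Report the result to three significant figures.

Heat to warm all ice to 0 °C: 169.4×2.12×3.0 = 1077.4 J
Heat released by water cooling to 0 °C: 171.7×4.21×47.9 = 34625 J
34625 J < 1077.4 + 169.4×333.0 = 57487.6 J, so not all ice melts; final T = 0 °C.
Heat left for melting: 34625 − 1077.4 = 33547.6 J
Mass melted = 33547.6 / 333.0 = 100.7 g
Ice remaining = 169.4 − 100.7 = 68.7 g

m_ice remaining = 68.7 g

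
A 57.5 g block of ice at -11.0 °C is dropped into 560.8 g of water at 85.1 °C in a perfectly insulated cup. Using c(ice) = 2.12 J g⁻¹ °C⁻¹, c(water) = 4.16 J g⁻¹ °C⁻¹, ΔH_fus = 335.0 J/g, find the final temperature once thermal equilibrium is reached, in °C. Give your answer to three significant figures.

Heat to bring ice to 0 °C and melt it: q₁ = 57.5×2.12×11.0 + 57.5×335.0 = 20603 J
Heat the water can supply cooling to 0 °C: 560.8×4.16×85.1 = 198532 J > q₁, so all ice melts.
Energy balance: 560.8×4.16×(85.1 − T) = 20603 + 57.5×4.16×(T − 0)
2332.928(85.1 − T) = 20603 + 239.2 T
198532 − 20603 = 2572.128 T
T = 177929 / 2572.128 = 69.18 °C

T_f = 69.2 °C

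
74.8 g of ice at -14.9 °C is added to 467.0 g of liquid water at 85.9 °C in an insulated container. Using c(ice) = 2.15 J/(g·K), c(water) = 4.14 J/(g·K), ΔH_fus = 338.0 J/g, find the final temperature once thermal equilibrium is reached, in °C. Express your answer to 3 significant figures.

Heat to bring ice to 0 °C and melt it: q₁ = 74.8×2.15×14.9 + 74.8×338.0 = 27679 J
Heat the water can supply cooling to 0 °C: 467.0×4.14×85.9 = 166077 J > q₁, so all ice melts.
Energy balance: 467.0×4.14×(85.9 − T) = 27679 + 74.8×4.14×(T − 0)
1933.38(85.9 − T) = 27679 + 309.672 T
166077 − 27679 = 2243.052 T
T = 138398 / 2243.052 = 61.70 °C

T_f = 61.7 °C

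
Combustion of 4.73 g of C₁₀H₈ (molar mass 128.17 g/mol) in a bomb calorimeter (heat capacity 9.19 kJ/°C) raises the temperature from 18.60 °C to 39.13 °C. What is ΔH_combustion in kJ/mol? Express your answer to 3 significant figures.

ΔT = 39.13 − 18.60 = 20.53 °C
q_cal = C_cal × ΔT = 9.19 × 20.53 = 188.6707 kJ
n = 4.73 / 128.17 = 0.03690 mol
q_rxn = −q_cal = -188.6707 kJ
ΔH = -188.6707 / 0.03690 = -5113 kJ/mol

ΔH = -5110 kJ/mol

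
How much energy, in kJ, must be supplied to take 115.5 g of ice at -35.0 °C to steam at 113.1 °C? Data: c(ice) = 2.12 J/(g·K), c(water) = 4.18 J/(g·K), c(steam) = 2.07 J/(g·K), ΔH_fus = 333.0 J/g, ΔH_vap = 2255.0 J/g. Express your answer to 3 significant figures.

q1 (heat ice -35.0→0.0 °C): 115.5 × 2.12 × 35.0 = 8570 J
q2 (melt at 0 °C): 115.5 × 333.0 = 38462 J
q3 (heat water 0.0→100.0 °C): 115.5 × 4.18 × 100.0 = 48279 J
q4 (vaporize at 100 °C): 115.5 × 2255.0 = 260453 J
q5 (heat steam 100.0→113.1 °C): 115.5 × 2.07 × 13.1 = 3132 J
Total: 8570 + 38462 + 48279 + 260453 + 3132 = 358896 J = 359 kJ

q = 359 kJ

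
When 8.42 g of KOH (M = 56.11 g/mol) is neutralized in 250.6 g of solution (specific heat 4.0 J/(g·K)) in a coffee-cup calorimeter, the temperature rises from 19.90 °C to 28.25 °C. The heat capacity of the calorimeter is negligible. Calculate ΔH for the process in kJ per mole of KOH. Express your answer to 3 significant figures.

ΔH = -55.8 kJ/mol

|ΔT| = |28.25 − 19.90| = 8.35 °C
|q_surr| = (250.6 × 4.0) × 8.35 = 1002.4 × 8.35 = 8370 J
n(KOH) = 8.42 / 56.11 = 0.1501 mol
Temperature rose, so q_rxn = −|q_surr| = -8.370 kJ
ΔH = q_rxn / n = -55.76 kJ/mol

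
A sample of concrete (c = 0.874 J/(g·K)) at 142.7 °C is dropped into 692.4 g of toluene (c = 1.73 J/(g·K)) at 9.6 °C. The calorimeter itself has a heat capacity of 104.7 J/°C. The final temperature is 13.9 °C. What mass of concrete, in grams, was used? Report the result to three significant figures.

m = 49.8 g

q_gained = (692.4 × 1.73 + 104.7) × (13.9 − 9.6) = 5601 J
q_lost = m × 0.874 × (142.7 − 13.9) = 112.5712 m
m = 5601 / 112.5712 = 49.8 g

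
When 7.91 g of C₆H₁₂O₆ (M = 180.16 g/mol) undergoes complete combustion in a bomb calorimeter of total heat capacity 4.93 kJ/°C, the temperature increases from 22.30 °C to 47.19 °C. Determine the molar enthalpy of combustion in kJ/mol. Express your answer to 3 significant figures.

ΔH = -2790 kJ/mol

ΔT = 47.19 − 22.30 = 24.89 °C
q_cal = C_cal × ΔT = 4.93 × 24.89 = 122.7077 kJ
n = 7.91 / 180.16 = 0.04391 mol
q_rxn = −q_cal = -122.7077 kJ
ΔH = -122.7077 / 0.04391 = -2794.5 kJ/mol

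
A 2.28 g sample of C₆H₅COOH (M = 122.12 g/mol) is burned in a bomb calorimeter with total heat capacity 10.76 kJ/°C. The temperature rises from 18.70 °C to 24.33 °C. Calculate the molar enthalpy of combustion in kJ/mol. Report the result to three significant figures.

ΔT = 24.33 − 18.70 = 5.63 °C
q_cal = C_cal × ΔT = 10.76 × 5.63 = 60.5788 kJ
n = 2.28 / 122.12 = 0.01867 mol
q_rxn = −q_cal = -60.5788 kJ
ΔH = -60.5788 / 0.01867 = -3244.7 kJ/mol

ΔH = -3240 kJ/mol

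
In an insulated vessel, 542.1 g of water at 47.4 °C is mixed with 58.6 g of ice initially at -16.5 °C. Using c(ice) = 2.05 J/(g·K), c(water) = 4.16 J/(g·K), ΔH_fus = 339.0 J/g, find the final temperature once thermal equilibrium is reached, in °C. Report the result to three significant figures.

T_f = 34.0 °C

Heat to bring ice to 0 °C and melt it: q₁ = 58.6×2.05×16.5 + 58.6×339.0 = 21848 J
Heat the water can supply cooling to 0 °C: 542.1×4.16×47.4 = 106893 J > q₁, so all ice melts.
Energy balance: 542.1×4.16×(47.4 − T) = 21848 + 58.6×4.16×(T − 0)
2255.136(47.4 − T) = 21848 + 243.776 T
106893 − 21848 = 2498.912 T
T = 85045 / 2498.912 = 34.03 °C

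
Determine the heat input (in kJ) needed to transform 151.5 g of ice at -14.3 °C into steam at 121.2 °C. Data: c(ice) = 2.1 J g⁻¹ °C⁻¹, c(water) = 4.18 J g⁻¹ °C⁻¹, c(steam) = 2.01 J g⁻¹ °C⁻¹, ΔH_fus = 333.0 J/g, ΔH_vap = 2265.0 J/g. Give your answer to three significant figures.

q = 468 kJ

q1 (heat ice -14.3→0.0 °C): 151.5 × 2.1 × 14.3 = 4550 J
q2 (melt at 0 °C): 151.5 × 333.0 = 50450 J
q3 (heat water 0.0→100.0 °C): 151.5 × 4.18 × 100.0 = 63327 J
q4 (vaporize at 100 °C): 151.5 × 2265.0 = 343148 J
q5 (heat steam 100.0→121.2 °C): 151.5 × 2.01 × 21.2 = 6456 J
Total: 4550 + 50450 + 63327 + 343148 + 6456 = 467931 J = 468 kJ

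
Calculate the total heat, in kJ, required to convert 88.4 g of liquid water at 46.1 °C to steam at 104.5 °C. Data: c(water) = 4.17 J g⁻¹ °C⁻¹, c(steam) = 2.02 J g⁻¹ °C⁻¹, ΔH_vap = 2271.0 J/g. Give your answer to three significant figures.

q1 (heat water 46.1→100.0 °C): 88.4 × 4.17 × 53.9 = 19869 J
q2 (vaporize at 100 °C): 88.4 × 2271.0 = 200756 J
q3 (heat steam 100.0→104.5 °C): 88.4 × 2.02 × 4.5 = 804 J
Total: 19869 + 200756 + 804 = 221429 J = 221 kJ

q = 221 kJ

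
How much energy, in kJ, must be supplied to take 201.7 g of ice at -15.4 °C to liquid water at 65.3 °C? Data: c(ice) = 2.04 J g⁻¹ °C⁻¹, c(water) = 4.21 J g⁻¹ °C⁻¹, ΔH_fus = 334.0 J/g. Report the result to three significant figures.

q1 (heat ice -15.4→0.0 °C): 201.7 × 2.04 × 15.4 = 6337 J
q2 (melt at 0 °C): 201.7 × 334.0 = 67368 J
q3 (heat water 0.0→65.3 °C): 201.7 × 4.21 × 65.3 = 55450 J
Total: 6337 + 67368 + 55450 = 129155 J = 129 kJ

q = 129 kJ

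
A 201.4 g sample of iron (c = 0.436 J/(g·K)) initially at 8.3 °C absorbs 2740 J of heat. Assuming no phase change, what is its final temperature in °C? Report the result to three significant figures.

T_f = 39.5 °C

ΔT = q / (m c) = 2740 / (201.4 × 0.436) = 31.20 °C
T_f = 8.3 + 31.20 = 39.50 °C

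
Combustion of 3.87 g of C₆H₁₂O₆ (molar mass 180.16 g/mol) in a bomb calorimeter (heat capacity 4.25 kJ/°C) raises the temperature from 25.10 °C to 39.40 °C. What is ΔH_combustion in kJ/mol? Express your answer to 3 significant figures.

ΔT = 39.40 − 25.10 = 14.30 °C
q_cal = C_cal × ΔT = 4.25 × 14.30 = 60.775 kJ
n = 3.87 / 180.16 = 0.02148 mol
q_rxn = −q_cal = -60.775 kJ
ΔH = -60.775 / 0.02148 = -2829 kJ/mol

ΔH = -2830 kJ/mol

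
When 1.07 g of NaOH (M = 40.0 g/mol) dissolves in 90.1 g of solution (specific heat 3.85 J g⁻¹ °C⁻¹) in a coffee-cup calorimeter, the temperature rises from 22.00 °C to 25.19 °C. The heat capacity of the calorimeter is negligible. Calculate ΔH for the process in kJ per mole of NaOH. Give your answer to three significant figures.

ΔH = -41.4 kJ/mol

|ΔT| = |25.19 − 22.00| = 3.19 °C
|q_surr| = (90.1 × 3.85) × 3.19 = 346.885 × 3.19 = 1107 J
n(NaOH) = 1.07 / 40.0 = 0.02675 mol
Temperature rose, so q_rxn = −|q_surr| = -1.107 kJ
ΔH = q_rxn / n = -41.38 kJ/mol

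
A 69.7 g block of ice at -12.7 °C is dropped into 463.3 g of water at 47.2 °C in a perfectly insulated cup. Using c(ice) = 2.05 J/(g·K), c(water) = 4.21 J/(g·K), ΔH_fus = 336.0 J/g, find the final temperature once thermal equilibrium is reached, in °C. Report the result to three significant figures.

Heat to bring ice to 0 °C and melt it: q₁ = 69.7×2.05×12.7 + 69.7×336.0 = 25234 J
Heat the water can supply cooling to 0 °C: 463.3×4.21×47.2 = 92063.3 J > q₁, so all ice melts.
Energy balance: 463.3×4.21×(47.2 − T) = 25234 + 69.7×4.21×(T − 0)
1950.493(47.2 − T) = 25234 + 293.437 T
92063.3 − 25234 = 2243.930 T
T = 66829.3 / 2243.930 = 29.78 °C

T_f = 29.8 °C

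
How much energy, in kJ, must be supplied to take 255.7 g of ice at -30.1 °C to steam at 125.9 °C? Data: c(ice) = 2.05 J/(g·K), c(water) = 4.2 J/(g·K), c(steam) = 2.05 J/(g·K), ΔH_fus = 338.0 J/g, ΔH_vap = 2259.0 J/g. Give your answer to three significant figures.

q = 801 kJ

q1 (heat ice -30.1→0.0 °C): 255.7 × 2.05 × 30.1 = 15778 J
q2 (melt at 0 °C): 255.7 × 338.0 = 86427 J
q3 (heat water 0.0→100.0 °C): 255.7 × 4.2 × 100.0 = 107394 J
q4 (vaporize at 100 °C): 255.7 × 2259.0 = 577626 J
q5 (heat steam 100.0→125.9 °C): 255.7 × 2.05 × 25.9 = 13576 J
Total: 15778 + 86427 + 107394 + 577626 + 13576 = 800801 J = 801 kJ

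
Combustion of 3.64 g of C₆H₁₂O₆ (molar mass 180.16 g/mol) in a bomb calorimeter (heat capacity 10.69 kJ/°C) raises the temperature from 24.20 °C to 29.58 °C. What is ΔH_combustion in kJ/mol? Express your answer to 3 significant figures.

ΔH = -2850 kJ/mol

ΔT = 29.58 − 24.20 = 5.38 °C
q_cal = C_cal × ΔT = 10.69 × 5.38 = 57.5122 kJ
n = 3.64 / 180.16 = 0.02020 mol
q_rxn = −q_cal = -57.5122 kJ
ΔH = -57.5122 / 0.02020 = -2847 kJ/mol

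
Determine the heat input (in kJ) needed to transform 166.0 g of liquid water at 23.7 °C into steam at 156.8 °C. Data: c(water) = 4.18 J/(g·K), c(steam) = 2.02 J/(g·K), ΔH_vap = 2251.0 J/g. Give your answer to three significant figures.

q1 (heat water 23.7→100.0 °C): 166.0 × 4.18 × 76.3 = 52943 J
q2 (vaporize at 100 °C): 166.0 × 2251.0 = 373666 J
q3 (heat steam 100.0→156.8 °C): 166.0 × 2.02 × 56.8 = 19046 J
Total: 52943 + 373666 + 19046 = 445655 J = 446 kJ

q = 446 kJ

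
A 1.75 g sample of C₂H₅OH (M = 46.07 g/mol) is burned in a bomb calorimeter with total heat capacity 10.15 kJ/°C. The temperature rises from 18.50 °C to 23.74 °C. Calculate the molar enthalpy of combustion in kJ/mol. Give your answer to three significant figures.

ΔH = -1400 kJ/mol

ΔT = 23.74 − 18.50 = 5.24 °C
q_cal = C_cal × ΔT = 10.15 × 5.24 = 53.186 kJ
n = 1.75 / 46.07 = 0.03799 mol
q_rxn = −q_cal = -53.186 kJ
ΔH = -53.186 / 0.03799 = -1400 kJ/mol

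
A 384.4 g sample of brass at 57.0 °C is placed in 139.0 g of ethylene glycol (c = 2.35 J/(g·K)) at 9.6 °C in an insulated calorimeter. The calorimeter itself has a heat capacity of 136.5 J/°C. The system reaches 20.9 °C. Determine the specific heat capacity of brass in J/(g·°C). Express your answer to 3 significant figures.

q_gained = (139.0 × 2.35 + 136.5) × (20.9 − 9.6) = 5234 J
q_lost = 384.4 × c × (57.0 − 20.9) = 13876.84 c
Set equal: c = 5234 / 13876.84 = 0.377 J/(g·°C)

c = 0.377 J/(g·°C)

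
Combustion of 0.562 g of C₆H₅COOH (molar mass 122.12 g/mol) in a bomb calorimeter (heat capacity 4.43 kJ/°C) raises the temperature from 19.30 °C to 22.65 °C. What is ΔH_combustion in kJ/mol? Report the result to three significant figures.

ΔH = -3220 kJ/mol

ΔT = 22.65 − 19.30 = 3.35 °C
q_cal = C_cal × ΔT = 4.43 × 3.35 = 14.8405 kJ
n = 0.562 / 122.12 = 0.004602 mol
q_rxn = −q_cal = -14.8405 kJ
ΔH = -14.8405 / 0.004602 = -3224.8 kJ/mol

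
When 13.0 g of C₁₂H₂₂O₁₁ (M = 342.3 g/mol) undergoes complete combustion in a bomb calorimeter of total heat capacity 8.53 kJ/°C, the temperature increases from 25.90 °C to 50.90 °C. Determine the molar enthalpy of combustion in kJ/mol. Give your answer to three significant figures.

ΔT = 50.90 − 25.90 = 25.00 °C
q_cal = C_cal × ΔT = 8.53 × 25.00 = 213.25 kJ
n = 13.0 / 342.3 = 0.037978 mol
q_rxn = −q_cal = -213.25 kJ
ΔH = -213.25 / 0.037978 = -5615 kJ/mol

ΔH = -5620 kJ/mol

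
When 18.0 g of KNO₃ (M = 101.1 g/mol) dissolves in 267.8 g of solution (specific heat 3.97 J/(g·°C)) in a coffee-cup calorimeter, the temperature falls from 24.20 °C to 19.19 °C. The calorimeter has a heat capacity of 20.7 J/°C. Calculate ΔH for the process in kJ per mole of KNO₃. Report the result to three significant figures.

ΔH = 30.5 kJ/mol

|ΔT| = |19.19 − 24.20| = 5.01 °C
|q_surr| = (267.8 × 3.97 + 20.7) × 5.01 = 1083.866 × 5.01 = 5430 J
n(KNO₃) = 18.0 / 101.1 = 0.1780 mol
Temperature fell, so q_rxn = +|q_surr| = 5.430 kJ
ΔH = q_rxn / n = 30.51 kJ/mol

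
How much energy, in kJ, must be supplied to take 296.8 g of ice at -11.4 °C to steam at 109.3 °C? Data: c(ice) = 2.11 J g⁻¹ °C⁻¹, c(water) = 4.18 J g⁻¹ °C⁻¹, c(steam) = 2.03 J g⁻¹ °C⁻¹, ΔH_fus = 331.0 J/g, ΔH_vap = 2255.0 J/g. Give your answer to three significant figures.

q = 904 kJ

q1 (heat ice -11.4→0.0 °C): 296.8 × 2.11 × 11.4 = 7139 J
q2 (melt at 0 °C): 296.8 × 331.0 = 98241 J
q3 (heat water 0.0→100.0 °C): 296.8 × 4.18 × 100.0 = 124062 J
q4 (vaporize at 100 °C): 296.8 × 2255.0 = 669284 J
q5 (heat steam 100.0→109.3 °C): 296.8 × 2.03 × 9.3 = 5603 J
Total: 7139 + 98241 + 124062 + 669284 + 5603 = 904329 J = 904 kJ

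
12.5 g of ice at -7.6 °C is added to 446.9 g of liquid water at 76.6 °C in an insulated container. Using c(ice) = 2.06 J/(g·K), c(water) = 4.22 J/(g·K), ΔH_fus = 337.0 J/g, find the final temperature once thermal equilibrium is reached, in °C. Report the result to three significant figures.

T_f = 72.2 °C

Heat to bring ice to 0 °C and melt it: q₁ = 12.5×2.06×7.6 + 12.5×337.0 = 4408.2 J
Heat the water can supply cooling to 0 °C: 446.9×4.22×76.6 = 144461 J > q₁, so all ice melts.
Energy balance: 446.9×4.22×(76.6 − T) = 4408.2 + 12.5×4.22×(T − 0)
1885.918(76.6 − T) = 4408.2 + 52.75 T
144461 − 4408.2 = 1938.668 T
T = 140052.8 / 1938.668 = 72.24 °C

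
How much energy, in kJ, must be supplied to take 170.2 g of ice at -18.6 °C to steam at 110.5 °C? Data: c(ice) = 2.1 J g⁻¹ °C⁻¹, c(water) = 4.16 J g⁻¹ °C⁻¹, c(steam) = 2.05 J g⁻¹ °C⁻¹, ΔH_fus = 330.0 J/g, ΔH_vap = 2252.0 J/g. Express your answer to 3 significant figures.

q = 521 kJ

q1 (heat ice -18.6→0.0 °C): 170.2 × 2.1 × 18.6 = 6648 J
q2 (melt at 0 °C): 170.2 × 330.0 = 56166 J
q3 (heat water 0.0→100.0 °C): 170.2 × 4.16 × 100.0 = 70803 J
q4 (vaporize at 100 °C): 170.2 × 2252.0 = 383290 J
q5 (heat steam 100.0→110.5 °C): 170.2 × 2.05 × 10.5 = 3664 J
Total: 6648 + 56166 + 70803 + 383290 + 3664 = 520571 J = 521 kJ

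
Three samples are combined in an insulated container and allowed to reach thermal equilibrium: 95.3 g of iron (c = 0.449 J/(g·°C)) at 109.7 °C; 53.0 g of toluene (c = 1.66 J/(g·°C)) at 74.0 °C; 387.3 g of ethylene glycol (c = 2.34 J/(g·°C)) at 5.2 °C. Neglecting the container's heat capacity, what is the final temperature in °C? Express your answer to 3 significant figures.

T_f = 15.3 °C

Σ mᵢcᵢ(T − Tᵢ) = 0  ⇒  T = Σ mᵢcᵢTᵢ / Σ mᵢcᵢ
Σ mᵢcᵢ = 95.3×0.449 + 53.0×1.66 + 387.3×2.34 = 1037.0517
Σ mᵢcᵢTᵢ = 42.7897×109.7 + 87.98×74.0 + 906.282×5.2 = 15917
T = 15917 / 1037.0517 = 15.348 °C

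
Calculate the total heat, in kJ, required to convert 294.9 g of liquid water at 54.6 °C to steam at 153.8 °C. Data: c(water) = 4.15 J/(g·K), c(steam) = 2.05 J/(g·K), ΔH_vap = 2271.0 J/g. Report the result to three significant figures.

q = 758 kJ

q1 (heat water 54.6→100.0 °C): 294.9 × 4.15 × 45.4 = 55562 J
q2 (vaporize at 100 °C): 294.9 × 2271.0 = 669718 J
q3 (heat steam 100.0→153.8 °C): 294.9 × 2.05 × 53.8 = 32525 J
Total: 55562 + 669718 + 32525 = 757805 J = 758 kJ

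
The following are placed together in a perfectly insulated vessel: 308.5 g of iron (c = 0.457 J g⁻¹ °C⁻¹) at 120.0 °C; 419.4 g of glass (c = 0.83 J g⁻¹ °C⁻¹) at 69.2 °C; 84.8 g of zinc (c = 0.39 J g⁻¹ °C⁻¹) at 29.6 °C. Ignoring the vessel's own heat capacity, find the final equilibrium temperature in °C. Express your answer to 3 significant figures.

T_f = 80.4 °C

Σ mᵢcᵢ(T − Tᵢ) = 0  ⇒  T = Σ mᵢcᵢTᵢ / Σ mᵢcᵢ
Σ mᵢcᵢ = 308.5×0.457 + 419.4×0.83 + 84.8×0.39 = 522.1585
Σ mᵢcᵢTᵢ = 140.9845×120.0 + 348.102×69.2 + 33.072×29.6 = 41986
T = 41986 / 522.1585 = 80.41 °C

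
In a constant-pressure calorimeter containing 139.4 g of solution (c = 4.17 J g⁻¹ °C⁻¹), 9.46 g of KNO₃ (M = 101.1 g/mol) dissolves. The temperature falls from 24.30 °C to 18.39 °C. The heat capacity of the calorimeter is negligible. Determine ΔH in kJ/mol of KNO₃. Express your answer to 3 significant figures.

ΔH = 36.7 kJ/mol

|ΔT| = |18.39 − 24.30| = 5.91 °C
|q_surr| = (139.4 × 4.17) × 5.91 = 581.298 × 5.91 = 3435 J
n(KNO₃) = 9.46 / 101.1 = 0.09357 mol
Temperature fell, so q_rxn = +|q_surr| = 3.435 kJ
ΔH = q_rxn / n = 36.71 kJ/mol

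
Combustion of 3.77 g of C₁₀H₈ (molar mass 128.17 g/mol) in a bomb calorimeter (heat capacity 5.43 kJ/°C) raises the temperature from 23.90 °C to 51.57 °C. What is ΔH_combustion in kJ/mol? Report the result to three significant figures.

ΔH = -5110 kJ/mol

ΔT = 51.57 − 23.90 = 27.67 °C
q_cal = C_cal × ΔT = 5.43 × 27.67 = 150.2481 kJ
n = 3.77 / 128.17 = 0.02941 mol
q_rxn = −q_cal = -150.2481 kJ
ΔH = -150.2481 / 0.02941 = -5109 kJ/mol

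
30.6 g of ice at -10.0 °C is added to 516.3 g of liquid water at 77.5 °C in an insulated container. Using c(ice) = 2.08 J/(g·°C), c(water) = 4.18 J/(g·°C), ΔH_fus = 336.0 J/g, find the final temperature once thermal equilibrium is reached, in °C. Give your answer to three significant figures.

Heat to bring ice to 0 °C and melt it: q₁ = 30.6×2.08×10.0 + 30.6×336.0 = 10918 J
Heat the water can supply cooling to 0 °C: 516.3×4.18×77.5 = 167255 J > q₁, so all ice melts.
Energy balance: 516.3×4.18×(77.5 − T) = 10918 + 30.6×4.18×(T − 0)
2158.134(77.5 − T) = 10918 + 127.908 T
167255 − 10918 = 2286.042 T
T = 156337 / 2286.042 = 68.39 °C

T_f = 68.4 °C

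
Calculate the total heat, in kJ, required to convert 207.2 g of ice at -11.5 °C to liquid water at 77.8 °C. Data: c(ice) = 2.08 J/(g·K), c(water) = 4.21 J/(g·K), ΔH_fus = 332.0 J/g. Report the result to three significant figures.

q1 (heat ice -11.5→0.0 °C): 207.2 × 2.08 × 11.5 = 4956 J
q2 (melt at 0 °C): 207.2 × 332.0 = 68790 J
q3 (heat water 0.0→77.8 °C): 207.2 × 4.21 × 77.8 = 67866 J
Total: 4956 + 68790 + 67866 = 141612 J = 142 kJ

q = 142 kJ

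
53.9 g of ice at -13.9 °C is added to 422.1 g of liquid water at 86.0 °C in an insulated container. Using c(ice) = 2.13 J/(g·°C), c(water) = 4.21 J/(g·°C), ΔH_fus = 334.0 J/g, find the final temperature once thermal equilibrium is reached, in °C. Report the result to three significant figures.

Heat to bring ice to 0 °C and melt it: q₁ = 53.9×2.13×13.9 + 53.9×334.0 = 19598 J
Heat the water can supply cooling to 0 °C: 422.1×4.21×86.0 = 152826 J > q₁, so all ice melts.
Energy balance: 422.1×4.21×(86.0 − T) = 19598 + 53.9×4.21×(T − 0)
1777.041(86.0 − T) = 19598 + 226.919 T
152826 − 19598 = 2003.960 T
T = 133228 / 2003.960 = 66.48 °C

T_f = 66.5 °C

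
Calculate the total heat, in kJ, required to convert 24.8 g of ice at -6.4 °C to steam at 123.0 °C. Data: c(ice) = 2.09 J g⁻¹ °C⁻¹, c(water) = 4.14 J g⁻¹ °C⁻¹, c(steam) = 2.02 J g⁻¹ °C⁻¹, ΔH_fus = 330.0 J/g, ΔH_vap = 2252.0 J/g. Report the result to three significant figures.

q = 75.8 kJ

q1 (heat ice -6.4→0.0 °C): 24.8 × 2.09 × 6.4 = 332 J
q2 (melt at 0 °C): 24.8 × 330.0 = 8184 J
q3 (heat water 0.0→100.0 °C): 24.8 × 4.14 × 100.0 = 10267 J
q4 (vaporize at 100 °C): 24.8 × 2252.0 = 55850 J
q5 (heat steam 100.0→123.0 °C): 24.8 × 2.02 × 23.0 = 1152 J
Total: 332 + 8184 + 10267 + 55850 + 1152 = 75785 J = 75.8 kJ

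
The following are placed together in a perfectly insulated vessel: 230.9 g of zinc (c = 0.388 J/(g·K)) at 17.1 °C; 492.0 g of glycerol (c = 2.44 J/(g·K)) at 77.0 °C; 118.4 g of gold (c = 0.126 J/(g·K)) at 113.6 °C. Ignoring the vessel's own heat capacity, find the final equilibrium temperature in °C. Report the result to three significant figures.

T_f = 73.3 °C

Σ mᵢcᵢ(T − Tᵢ) = 0  ⇒  T = Σ mᵢcᵢTᵢ / Σ mᵢcᵢ
Σ mᵢcᵢ = 230.9×0.388 + 492.0×2.44 + 118.4×0.126 = 1304.9876
Σ mᵢcᵢTᵢ = 89.5892×17.1 + 1200.48×77.0 + 14.9184×113.6 = 95664
T = 95664 / 1304.9876 = 73.31 °C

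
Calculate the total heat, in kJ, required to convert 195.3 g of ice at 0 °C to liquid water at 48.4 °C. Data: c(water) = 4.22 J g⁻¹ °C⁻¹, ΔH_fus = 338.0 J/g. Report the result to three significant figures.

q = 106 kJ

q1 (melt at 0 °C): 195.3 × 338.0 = 66011 J
q2 (heat water 0.0→48.4 °C): 195.3 × 4.22 × 48.4 = 39890 J
Total: 66011 + 39890 = 105901 J = 106 kJ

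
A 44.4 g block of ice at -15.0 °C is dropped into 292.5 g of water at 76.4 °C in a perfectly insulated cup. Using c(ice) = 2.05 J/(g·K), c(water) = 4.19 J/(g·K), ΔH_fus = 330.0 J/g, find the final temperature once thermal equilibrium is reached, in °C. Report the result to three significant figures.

Heat to bring ice to 0 °C and melt it: q₁ = 44.4×2.05×15.0 + 44.4×330.0 = 16017 J
Heat the water can supply cooling to 0 °C: 292.5×4.19×76.4 = 93633.9 J > q₁, so all ice melts.
Energy balance: 292.5×4.19×(76.4 − T) = 16017 + 44.4×4.19×(T − 0)
1225.575(76.4 − T) = 16017 + 186.036 T
93633.9 − 16017 = 1411.611 T
T = 77616.9 / 1411.611 = 54.98 °C

T_f = 55.0 °C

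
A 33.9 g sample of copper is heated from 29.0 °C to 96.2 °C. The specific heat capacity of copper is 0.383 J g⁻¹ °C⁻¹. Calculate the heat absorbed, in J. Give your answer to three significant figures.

q = m c ΔT = 33.9 × 0.383 × (96.2 − 29.0)
q = 33.9 × 0.383 × 67.2 = 872.5 J

q = 873 J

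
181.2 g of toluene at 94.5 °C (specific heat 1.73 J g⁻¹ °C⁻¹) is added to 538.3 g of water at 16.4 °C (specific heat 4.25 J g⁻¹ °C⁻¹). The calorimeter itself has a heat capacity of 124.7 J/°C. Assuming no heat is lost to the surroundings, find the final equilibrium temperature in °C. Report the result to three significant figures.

Heat lost by toluene = heat gained by water + calorimeter.
(181.2)(1.73)(94.5 − T) = [(538.3)(4.25) + 124.7](T − 16.4)
313.476 (94.5 − T) = 2412.475 (T − 16.4)
29623 − 313.476 T = 2412.475 T − 39565
69188 = 2725.951 T
T = 25.38 °C

T_f = 25.4 °C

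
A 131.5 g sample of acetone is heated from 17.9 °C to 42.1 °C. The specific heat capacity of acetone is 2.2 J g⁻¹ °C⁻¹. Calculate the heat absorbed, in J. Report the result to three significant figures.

q = m c ΔT = 131.5 × 2.2 × (42.1 − 17.9)
q = 131.5 × 2.2 × 24.2 = 7001 J

q = 7000 J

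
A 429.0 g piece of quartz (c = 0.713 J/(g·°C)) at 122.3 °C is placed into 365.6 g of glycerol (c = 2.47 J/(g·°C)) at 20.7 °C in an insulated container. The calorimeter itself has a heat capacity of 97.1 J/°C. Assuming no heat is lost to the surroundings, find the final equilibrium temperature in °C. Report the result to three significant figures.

Heat lost by quartz = heat gained by glycerol + calorimeter.
(429.0)(0.713)(122.3 − T) = [(365.6)(2.47) + 97.1](T − 20.7)
305.877 (122.3 − T) = 1000.132 (T − 20.7)
37409 − 305.877 T = 1000.132 T − 20703
58112 = 1306.009 T
T = 44.50 °C

T_f = 44.5 °C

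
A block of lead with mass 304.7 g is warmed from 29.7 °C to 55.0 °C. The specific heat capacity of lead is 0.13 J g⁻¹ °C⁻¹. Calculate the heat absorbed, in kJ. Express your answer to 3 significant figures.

q = m c ΔT = 304.7 × 0.13 × (55.0 − 29.7)
q = 304.7 × 0.13 × 25.3 = 1002 J = 1.00 kJ

q = 1.00 kJ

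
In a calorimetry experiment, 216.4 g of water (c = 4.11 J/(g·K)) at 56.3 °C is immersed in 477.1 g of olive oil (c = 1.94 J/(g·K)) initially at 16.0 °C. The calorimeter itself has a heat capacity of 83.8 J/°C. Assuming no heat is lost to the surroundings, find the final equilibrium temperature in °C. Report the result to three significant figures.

Heat lost by water = heat gained by olive oil + calorimeter.
(216.4)(4.11)(56.3 − T) = [(477.1)(1.94) + 83.8](T − 16.0)
889.404 (56.3 − T) = 1009.374 (T − 16.0)
50073 − 889.404 T = 1009.374 T − 16150
66223 = 1898.778 T
T = 34.88 °C

T_f = 34.9 °C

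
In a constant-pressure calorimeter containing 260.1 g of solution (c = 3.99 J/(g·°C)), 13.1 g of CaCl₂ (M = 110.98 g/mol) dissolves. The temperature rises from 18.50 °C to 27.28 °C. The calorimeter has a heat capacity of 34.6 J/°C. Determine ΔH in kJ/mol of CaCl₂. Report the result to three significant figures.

ΔH = -79.8 kJ/mol

|ΔT| = |27.28 − 18.50| = 8.78 °C
|q_surr| = (260.1 × 3.99 + 34.6) × 8.78 = 1072.399 × 8.78 = 9416 J
n(CaCl₂) = 13.1 / 110.98 = 0.1180 mol
Temperature rose, so q_rxn = −|q_surr| = -9.416 kJ
ΔH = q_rxn / n = -79.80 kJ/mol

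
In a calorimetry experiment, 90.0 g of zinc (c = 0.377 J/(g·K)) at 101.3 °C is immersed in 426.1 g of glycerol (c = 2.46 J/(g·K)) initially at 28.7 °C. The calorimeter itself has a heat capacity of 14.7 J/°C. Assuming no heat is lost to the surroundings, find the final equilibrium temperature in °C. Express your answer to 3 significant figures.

Heat lost by zinc = heat gained by glycerol + calorimeter.
(90.0)(0.377)(101.3 − T) = [(426.1)(2.46) + 14.7](T − 28.7)
33.93 (101.3 − T) = 1062.906 (T − 28.7)
3437.1 − 33.93 T = 1062.906 T − 30505
33942.1 = 1096.836 T
T = 30.945 °C

T_f = 30.9 °C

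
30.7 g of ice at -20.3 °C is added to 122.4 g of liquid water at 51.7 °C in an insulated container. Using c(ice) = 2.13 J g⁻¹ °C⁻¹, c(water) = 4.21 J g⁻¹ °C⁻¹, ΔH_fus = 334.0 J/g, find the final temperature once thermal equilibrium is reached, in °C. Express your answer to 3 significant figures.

T_f = 23.4 °C

Heat to bring ice to 0 °C and melt it: q₁ = 30.7×2.13×20.3 + 30.7×334.0 = 11581 J
Heat the water can supply cooling to 0 °C: 122.4×4.21×51.7 = 26641.2 J > q₁, so all ice melts.
Energy balance: 122.4×4.21×(51.7 − T) = 11581 + 30.7×4.21×(T − 0)
515.304(51.7 − T) = 11581 + 129.247 T
26641.2 − 11581 = 644.551 T
T = 15060.2 / 644.551 = 23.37 °C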